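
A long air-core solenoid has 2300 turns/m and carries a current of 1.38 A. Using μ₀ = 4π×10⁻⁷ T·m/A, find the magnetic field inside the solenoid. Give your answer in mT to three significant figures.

B ≈ 3.99 mT

Inside a long solenoid, B = μ₀nI.
B = (4π×10⁻⁷)(2.300×10^3 m⁻¹)(1.38 A) = 3.989×10^-3 T.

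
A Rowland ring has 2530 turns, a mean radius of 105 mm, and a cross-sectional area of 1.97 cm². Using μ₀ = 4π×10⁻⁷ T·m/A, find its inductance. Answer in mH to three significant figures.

L ≈ 2.40 mH

For a thin toroid, L = μ₀N²A/(2πR).
L = (4π×10⁻⁷)(2530)²(1.970×10^-4) / (2π×0.105 m) = 2.402×10^-3 H.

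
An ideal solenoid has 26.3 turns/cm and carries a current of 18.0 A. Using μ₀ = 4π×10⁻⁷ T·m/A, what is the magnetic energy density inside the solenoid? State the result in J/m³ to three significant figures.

u ≈ 1410 J/m³

B = μ₀nI = (4π×10⁻⁷)(2.630×10^3)(18.0) = 5.949×10^-2 T.
u = B²/(2μ₀) = (5.949×10^-2)²/(2×4π×10⁻⁷) = 1.408×10^3 J/m³.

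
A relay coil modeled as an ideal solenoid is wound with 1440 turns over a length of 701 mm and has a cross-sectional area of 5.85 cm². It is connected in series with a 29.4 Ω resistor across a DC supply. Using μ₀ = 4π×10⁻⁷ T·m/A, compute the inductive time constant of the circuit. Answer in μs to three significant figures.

A = 5.85 cm² = 5.850×10^-4 m².
L = μ₀N²A/ℓ = (4π×10⁻⁷)(1440)²(5.850×10^-4)/(0.701) = 2.1746×10^-3 H.
τ = L/R = (2.1746×10^-3)/(29.4) = 7.396×10^-5 s.

τ ≈ 74.0 μs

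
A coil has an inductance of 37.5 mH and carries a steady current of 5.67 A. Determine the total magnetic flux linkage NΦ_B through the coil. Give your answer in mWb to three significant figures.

From L = NΦ_B/I, the flux linkage is NΦ_B = LI.
NΦ_B = (3.750×10^-2 H)(5.67 A) = 0.2126 Wb.

NΦ_B ≈ 213 mWb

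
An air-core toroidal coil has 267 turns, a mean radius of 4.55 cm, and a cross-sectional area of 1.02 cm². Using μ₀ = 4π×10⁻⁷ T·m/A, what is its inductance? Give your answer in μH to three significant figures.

For a thin toroid, L = μ₀N²A/(2πR).
L = (4π×10⁻⁷)(267)²(1.020×10^-4) / (2π×4.550×10^-2 m) = 3.196×10^-5 H.

L ≈ 32.0 μH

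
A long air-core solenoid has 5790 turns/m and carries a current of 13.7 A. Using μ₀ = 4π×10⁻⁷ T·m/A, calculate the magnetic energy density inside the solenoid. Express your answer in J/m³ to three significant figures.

B = μ₀nI = (4π×10⁻⁷)(5.790×10^3)(13.7) = 9.968×10^-2 T.
u = B²/(2μ₀) = (9.968×10^-2)²/(2×4π×10⁻⁷) = 3.953×10^3 J/m³.

u ≈ 3950 J/m³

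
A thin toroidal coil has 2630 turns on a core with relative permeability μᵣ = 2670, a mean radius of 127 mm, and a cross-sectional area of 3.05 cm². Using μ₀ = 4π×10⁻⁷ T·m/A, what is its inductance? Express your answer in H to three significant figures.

L ≈ 8.87 H

For a thin toroid, L = μ₀μᵣN²A/(2πR).
L = (4π×10⁻⁷)(2670)(2630)²(3.050×10^-4) / (2π×0.127 m) = 8.871 H.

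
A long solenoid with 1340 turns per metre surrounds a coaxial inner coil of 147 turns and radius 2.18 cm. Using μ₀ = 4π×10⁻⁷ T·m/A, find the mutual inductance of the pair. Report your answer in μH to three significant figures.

The outer solenoid produces a uniform field B₁ = μ₀n₁I₁ across the inner coil,
so the flux linkage is N₂Φ = N₂B₁A₂ = μ₀n₁N₂A₂·I₁, giving M = μ₀n₁N₂A₂.
A₂ = πr² = π(2.180×10^-2 m)² = 1.493×10^-3 m².
M = (4π×10⁻⁷)(1340)(147)(1.493×10^-3) = 3.696×10^-4 H.

M ≈ 370 μH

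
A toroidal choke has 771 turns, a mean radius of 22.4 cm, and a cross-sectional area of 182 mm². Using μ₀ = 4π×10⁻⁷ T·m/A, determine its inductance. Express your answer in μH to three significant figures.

L ≈ 96.6 μH

For a thin toroid, L = μ₀N²A/(2πR).
L = (4π×10⁻⁷)(771)²(1.820×10^-4) / (2π×0.224 m) = 9.660×10^-5 H.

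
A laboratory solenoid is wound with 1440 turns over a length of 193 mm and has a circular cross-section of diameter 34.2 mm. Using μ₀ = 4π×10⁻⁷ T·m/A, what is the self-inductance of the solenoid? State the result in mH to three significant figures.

L ≈ 12.4 mH

A = π(d/2)² = π(1.710×10^-2 m)² = 9.186×10^-4 m².
For a long solenoid, L = μ₀N²A/ℓ.
L = (4π×10⁻⁷)(1440)²(9.186×10^-4)/(0.193 m) = 1.240×10^-2 H.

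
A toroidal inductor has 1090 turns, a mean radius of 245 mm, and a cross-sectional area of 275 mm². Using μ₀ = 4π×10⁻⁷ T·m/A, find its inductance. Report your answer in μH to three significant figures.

L ≈ 267 μH

For a thin toroid, L = μ₀N²A/(2πR).
L = (4π×10⁻⁷)(1090)²(2.750×10^-4) / (2π×0.245 m) = 2.667×10^-4 H.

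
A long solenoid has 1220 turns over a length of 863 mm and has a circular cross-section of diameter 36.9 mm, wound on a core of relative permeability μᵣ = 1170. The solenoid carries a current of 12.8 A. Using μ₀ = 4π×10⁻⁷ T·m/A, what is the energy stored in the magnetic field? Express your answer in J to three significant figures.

A = π(d/2)² = π(1.845×10^-2 m)² = 1.069×10^-3 m².
L = μ₀μᵣN²A/ℓ = (4π×10⁻⁷)(1170)(1220)²(1.069×10^-3)/(0.863) = 2.712 H.
U = ½LI² = ½(2.712)(12.8)² = 222.1 J.

U ≈ 222 J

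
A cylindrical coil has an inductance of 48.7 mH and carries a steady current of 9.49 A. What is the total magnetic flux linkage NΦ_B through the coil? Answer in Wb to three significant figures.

NΦ_B ≈ 0.462 Wb

From L = NΦ_B/I, the flux linkage is NΦ_B = LI.
NΦ_B = (4.870×10^-2 H)(9.49 A) = 0.4622 Wb.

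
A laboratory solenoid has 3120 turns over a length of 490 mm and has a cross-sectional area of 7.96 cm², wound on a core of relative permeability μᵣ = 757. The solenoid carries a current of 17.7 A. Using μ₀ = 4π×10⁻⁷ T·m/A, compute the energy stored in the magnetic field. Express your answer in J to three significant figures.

A = 7.96 cm² = 7.960×10^-4 m².
L = μ₀μᵣN²A/ℓ = (4π×10⁻⁷)(757)(3120)²(7.960×10^-4)/(0.49) = 15.04 H.
U = ½LI² = ½(15.04)(17.7)² = 2.356×10^3 J.

U ≈ 2360 J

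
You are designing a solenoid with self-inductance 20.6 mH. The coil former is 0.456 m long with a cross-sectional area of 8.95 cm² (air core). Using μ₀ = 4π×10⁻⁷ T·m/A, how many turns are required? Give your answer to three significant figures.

A = 8.95 cm² = 8.950×10^-4 m².
From L = μ₀N²A/ℓ, N = √(Lℓ / (μ₀A)).
N = √[(2.060×10^-2)(0.456) / ((4π×10⁻⁷)×8.950×10^-4)] = √(8.352×10^6) ≈ 2890.0.

N ≈ 2890 turns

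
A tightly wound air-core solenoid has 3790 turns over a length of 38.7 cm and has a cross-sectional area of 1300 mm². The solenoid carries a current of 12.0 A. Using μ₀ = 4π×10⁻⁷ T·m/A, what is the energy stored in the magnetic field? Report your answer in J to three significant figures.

U ≈ 4.37 J

A = 1300 mm² = 1.300×10^-3 m².
L = μ₀N²A/ℓ = (4π×10⁻⁷)(3790)²(1.300×10^-3)/(0.387) = 6.063×10^-2 H.
U = ½LI² = ½(6.063×10^-2)(12.0)² = 4.366 J.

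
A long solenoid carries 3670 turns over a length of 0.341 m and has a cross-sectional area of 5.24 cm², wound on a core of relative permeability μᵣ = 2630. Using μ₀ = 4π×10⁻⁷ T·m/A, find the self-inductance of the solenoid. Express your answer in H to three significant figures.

L ≈ 68.4 H

A = 5.24 cm² = 5.240×10^-4 m².
For a long solenoid, L = μ₀μᵣN²A/ℓ.
L = (4π×10⁻⁷)(2630)(3670)²(5.240×10^-4)/(0.341 m) = 68.4 H.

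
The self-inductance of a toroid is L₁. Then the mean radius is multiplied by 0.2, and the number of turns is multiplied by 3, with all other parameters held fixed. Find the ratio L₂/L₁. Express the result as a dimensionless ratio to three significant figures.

For a toroid, L ∝ μᵣN²A/R.
L₂/L₁ = (0.2)^-1 × (3)^2 = 45.0.

L₂/L₁ = 45.0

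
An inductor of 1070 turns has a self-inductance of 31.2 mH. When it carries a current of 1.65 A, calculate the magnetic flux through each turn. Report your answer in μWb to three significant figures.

From L = NΦ_B/I, the flux per turn is Φ_B = LI/N.
Φ_B = (3.120×10^-2 H)(1.65 A)/1070 = 4.811×10^-5 Wb.

Φ_B ≈ 48.1 μWb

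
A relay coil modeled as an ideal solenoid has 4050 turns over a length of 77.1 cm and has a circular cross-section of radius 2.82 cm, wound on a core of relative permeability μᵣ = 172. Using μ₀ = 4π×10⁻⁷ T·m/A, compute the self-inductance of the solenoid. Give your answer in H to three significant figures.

A = πr² = π(2.820×10^-2 m)² = 2.498×10^-3 m².
For a long solenoid, L = μ₀μᵣN²A/ℓ.
L = (4π×10⁻⁷)(172)(4050)²(2.498×10^-3)/(0.771 m) = 11.49 H.

L ≈ 11.5 H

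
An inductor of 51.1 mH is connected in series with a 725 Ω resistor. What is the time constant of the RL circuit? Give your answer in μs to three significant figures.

τ = L/R = (5.110×10^-2 H)/(725 Ω) = 7.048×10^-5 s.

τ ≈ 70.5 μs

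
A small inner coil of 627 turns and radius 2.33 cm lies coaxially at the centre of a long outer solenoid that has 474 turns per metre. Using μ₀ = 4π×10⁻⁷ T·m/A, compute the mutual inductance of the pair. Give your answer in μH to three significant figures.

The outer solenoid produces a uniform field B₁ = μ₀n₁I₁ across the inner coil,
so the flux linkage is N₂Φ = N₂B₁A₂ = μ₀n₁N₂A₂·I₁, giving M = μ₀n₁N₂A₂.
A₂ = πr² = π(2.330×10^-2 m)² = 1.706×10^-3 m².
M = (4π×10⁻⁷)(474)(627)(1.706×10^-3) = 6.370×10^-4 H.

M ≈ 637 μH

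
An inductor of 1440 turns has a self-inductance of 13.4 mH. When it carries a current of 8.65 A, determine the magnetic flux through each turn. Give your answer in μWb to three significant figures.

From L = NΦ_B/I, the flux per turn is Φ_B = LI/N.
Φ_B = (1.340×10^-2 H)(8.65 A)/1440 = 8.049×10^-5 Wb.

Φ_B ≈ 80.5 μWb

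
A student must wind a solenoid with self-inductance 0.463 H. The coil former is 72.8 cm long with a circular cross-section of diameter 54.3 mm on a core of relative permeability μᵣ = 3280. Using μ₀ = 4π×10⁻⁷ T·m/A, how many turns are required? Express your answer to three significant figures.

N ≈ 188 turns

A = π(d/2)² = π(2.715×10^-2 m)² = 2.316×10^-3 m².
From L = μ₀μᵣN²A/ℓ, N = √(Lℓ / (μ₀μᵣA)).
N = √[(0.463)(0.728) / ((4π×10⁻⁷)(3280)×2.316×10^-3)] = √(3.531×10^4) ≈ 187.9.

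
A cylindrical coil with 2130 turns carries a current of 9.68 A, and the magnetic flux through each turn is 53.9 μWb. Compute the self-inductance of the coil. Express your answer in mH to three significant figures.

L ≈ 11.9 mH

Self-inductance is defined by L = NΦ_B/I (flux linkage over current).
L = (2130)(5.390×10^-5 Wb)/(9.68 A) = 1.186×10^-2 H.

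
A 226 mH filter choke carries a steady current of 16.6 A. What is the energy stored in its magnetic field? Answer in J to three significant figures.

U ≈ 31.1 J

Stored magnetic energy: U = ½LI².
U = ½(0.226 H)(16.6 A)² = 31.14 J.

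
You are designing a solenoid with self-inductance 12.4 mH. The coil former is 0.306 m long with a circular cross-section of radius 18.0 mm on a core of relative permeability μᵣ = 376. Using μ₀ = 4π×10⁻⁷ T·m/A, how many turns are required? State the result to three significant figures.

A = πr² = π(1.800×10^-2 m)² = 1.018×10^-3 m².
From L = μ₀μᵣN²A/ℓ, N = √(Lℓ / (μ₀μᵣA)).
N = √[(1.240×10^-2)(0.306) / ((4π×10⁻⁷)(376)×1.018×10^-3)] = √(7.890×10^3) ≈ 88.8.

N ≈ 89 turns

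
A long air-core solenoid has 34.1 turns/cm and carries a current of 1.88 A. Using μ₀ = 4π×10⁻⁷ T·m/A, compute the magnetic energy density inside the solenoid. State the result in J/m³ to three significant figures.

B = μ₀nI = (4π×10⁻⁷)(3.410×10^3)(1.88) = 8.056×10^-3 T.
u = B²/(2μ₀) = (8.056×10^-3)²/(2×4π×10⁻⁷) = 25.82 J/m³.

u ≈ 25.8 J/m³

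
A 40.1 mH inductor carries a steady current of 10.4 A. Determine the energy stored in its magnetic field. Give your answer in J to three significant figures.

U ≈ 2.17 J

Stored magnetic energy: U = ½LI².
U = ½(4.010×10^-2 H)(10.4 A)² = 2.169 J.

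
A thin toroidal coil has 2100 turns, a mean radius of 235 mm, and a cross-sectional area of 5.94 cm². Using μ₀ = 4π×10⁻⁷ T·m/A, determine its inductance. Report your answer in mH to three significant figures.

L ≈ 2.23 mH

For a thin toroid, L = μ₀N²A/(2πR).
L = (4π×10⁻⁷)(2100)²(5.940×10^-4) / (2π×0.235 m) = 2.229×10^-3 H.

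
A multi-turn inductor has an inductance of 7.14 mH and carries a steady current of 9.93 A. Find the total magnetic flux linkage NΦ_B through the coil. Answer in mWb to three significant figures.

From L = NΦ_B/I, the flux linkage is NΦ_B = LI.
NΦ_B = (7.140×10^-3 H)(9.93 A) = 7.090×10^-2 Wb.

NΦ_B ≈ 70.9 mWb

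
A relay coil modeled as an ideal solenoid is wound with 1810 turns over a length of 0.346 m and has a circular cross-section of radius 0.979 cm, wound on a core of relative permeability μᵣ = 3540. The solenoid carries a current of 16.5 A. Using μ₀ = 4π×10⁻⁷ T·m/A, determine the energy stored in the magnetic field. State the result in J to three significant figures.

A = πr² = π(9.790×10^-3 m)² = 3.011×10^-4 m².
L = μ₀μᵣN²A/ℓ = (4π×10⁻⁷)(3540)(1810)²(3.011×10^-4)/(0.346) = 12.68 H.
U = ½LI² = ½(12.68)(16.5)² = 1.726×10^3 J.

U ≈ 1730 J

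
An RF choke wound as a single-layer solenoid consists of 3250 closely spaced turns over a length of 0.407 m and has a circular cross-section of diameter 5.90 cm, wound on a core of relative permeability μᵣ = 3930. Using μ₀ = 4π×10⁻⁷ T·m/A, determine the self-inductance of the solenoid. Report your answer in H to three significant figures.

A = π(d/2)² = π(2.950×10^-2 m)² = 2.734×10^-3 m².
For a long solenoid, L = μ₀μᵣN²A/ℓ.
L = (4π×10⁻⁷)(3930)(3250)²(2.734×10^-3)/(0.407 m) = 350.4 H.

L ≈ 350 H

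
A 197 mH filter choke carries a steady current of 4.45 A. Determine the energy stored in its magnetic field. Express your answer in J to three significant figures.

Stored magnetic energy: U = ½LI².
U = ½(0.197 H)(4.45 A)² = 1.951 J.

U ≈ 1.95 J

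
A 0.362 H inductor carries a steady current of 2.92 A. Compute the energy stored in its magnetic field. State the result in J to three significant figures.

Stored magnetic energy: U = ½LI².
U = ½(0.362 H)(2.92 A)² = 1.543 J.

U ≈ 1.54 J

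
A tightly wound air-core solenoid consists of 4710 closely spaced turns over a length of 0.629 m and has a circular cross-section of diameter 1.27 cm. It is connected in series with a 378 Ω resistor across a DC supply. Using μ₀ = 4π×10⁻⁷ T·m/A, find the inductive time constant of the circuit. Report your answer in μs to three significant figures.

τ ≈ 14.9 μs

A = π(d/2)² = π(6.350×10^-3 m)² = 1.267×10^-4 m².
L = μ₀N²A/ℓ = (4π×10⁻⁷)(4710)²(1.267×10^-4)/(0.629) = 5.614×10^-3 H.
τ = L/R = (5.614×10^-3)/(378) = 1.485×10^-5 s.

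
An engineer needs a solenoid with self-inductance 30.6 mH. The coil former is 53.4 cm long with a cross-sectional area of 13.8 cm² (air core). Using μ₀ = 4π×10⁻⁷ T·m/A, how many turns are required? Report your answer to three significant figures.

N ≈ 3070 turns

A = 13.8 cm² = 1.380×10^-3 m².
From L = μ₀N²A/ℓ, N = √(Lℓ / (μ₀A)).
N = √[(3.060×10^-2)(0.534) / ((4π×10⁻⁷)×1.380×10^-3)] = √(9.423×10^6) ≈ 3069.6.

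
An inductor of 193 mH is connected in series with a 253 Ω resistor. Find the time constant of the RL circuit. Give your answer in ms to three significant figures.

τ ≈ 0.763 ms

τ = L/R = (0.193 H)/(253 Ω) = 7.628×10^-4 s.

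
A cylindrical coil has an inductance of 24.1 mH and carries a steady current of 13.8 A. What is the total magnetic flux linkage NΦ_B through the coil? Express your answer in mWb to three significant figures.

From L = NΦ_B/I, the flux linkage is NΦ_B = LI.
NΦ_B = (2.410×10^-2 H)(13.8 A) = 0.3326 Wb.

NΦ_B ≈ 333 mWb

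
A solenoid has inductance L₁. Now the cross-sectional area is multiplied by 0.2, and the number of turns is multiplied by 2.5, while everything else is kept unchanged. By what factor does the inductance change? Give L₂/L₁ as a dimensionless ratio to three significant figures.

For a solenoid, L ∝ μᵣN²A/ℓ.
L₂/L₁ = (0.2) × (2.5)^2 = 1.25.

L₂/L₁ = 1.25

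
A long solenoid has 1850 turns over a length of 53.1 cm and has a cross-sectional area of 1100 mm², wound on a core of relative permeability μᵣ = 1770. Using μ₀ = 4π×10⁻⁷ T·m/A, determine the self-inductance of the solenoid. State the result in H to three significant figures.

A = 1100 mm² = 1.100×10^-3 m².
For a long solenoid, L = μ₀μᵣN²A/ℓ.
L = (4π×10⁻⁷)(1770)(1850)²(1.100×10^-3)/(0.531 m) = 15.77 H.

L ≈ 15.8 H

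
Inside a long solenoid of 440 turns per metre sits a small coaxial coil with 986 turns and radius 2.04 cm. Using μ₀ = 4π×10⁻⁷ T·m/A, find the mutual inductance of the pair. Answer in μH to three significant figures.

The outer solenoid produces a uniform field B₁ = μ₀n₁I₁ across the inner coil,
so the flux linkage is N₂Φ = N₂B₁A₂ = μ₀n₁N₂A₂·I₁, giving M = μ₀n₁N₂A₂.
A₂ = πr² = π(2.040×10^-2 m)² = 1.307×10^-3 m².
M = (4π×10⁻⁷)(440)(986)(1.307×10^-3) = 7.128×10^-4 H.

M ≈ 713 μH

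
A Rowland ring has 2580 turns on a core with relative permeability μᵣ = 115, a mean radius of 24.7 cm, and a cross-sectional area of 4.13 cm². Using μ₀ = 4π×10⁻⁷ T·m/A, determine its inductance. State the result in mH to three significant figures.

For a thin toroid, L = μ₀μᵣN²A/(2πR).
L = (4π×10⁻⁷)(115)(2580)²(4.130×10^-4) / (2π×0.247 m) = 0.256 H.

L ≈ 256 mH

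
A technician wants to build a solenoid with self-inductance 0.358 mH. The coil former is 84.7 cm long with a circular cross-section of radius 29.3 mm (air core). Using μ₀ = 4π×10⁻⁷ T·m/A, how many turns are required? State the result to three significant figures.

N ≈ 299 turns

A = πr² = π(2.930×10^-2 m)² = 2.697×10^-3 m².
From L = μ₀N²A/ℓ, N = √(Lℓ / (μ₀A)).
N = √[(3.580×10^-4)(0.847) / ((4π×10⁻⁷)×2.697×10^-3)] = √(8.947×10^4) ≈ 299.1.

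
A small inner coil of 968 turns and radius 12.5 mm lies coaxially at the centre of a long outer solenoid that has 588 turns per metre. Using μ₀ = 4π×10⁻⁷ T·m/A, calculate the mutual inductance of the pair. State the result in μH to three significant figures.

M ≈ 351 μH

The outer solenoid produces a uniform field B₁ = μ₀n₁I₁ across the inner coil,
so the flux linkage is N₂Φ = N₂B₁A₂ = μ₀n₁N₂A₂·I₁, giving M = μ₀n₁N₂A₂.
A₂ = πr² = π(1.250×10^-2 m)² = 4.909×10^-4 m².
M = (4π×10⁻⁷)(588)(968)(4.909×10^-4) = 3.511×10^-4 H.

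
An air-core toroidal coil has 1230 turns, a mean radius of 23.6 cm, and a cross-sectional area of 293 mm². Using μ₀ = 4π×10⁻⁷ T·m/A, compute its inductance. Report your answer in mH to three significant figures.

For a thin toroid, L = μ₀N²A/(2πR).
L = (4π×10⁻⁷)(1230)²(2.930×10^-4) / (2π×0.236 m) = 3.757×10^-4 H.

L ≈ 0.376 mH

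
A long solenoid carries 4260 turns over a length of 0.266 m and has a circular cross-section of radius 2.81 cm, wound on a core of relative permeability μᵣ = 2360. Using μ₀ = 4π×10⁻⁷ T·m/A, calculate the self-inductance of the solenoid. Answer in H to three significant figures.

A = πr² = π(2.810×10^-2 m)² = 2.481×10^-3 m².
For a long solenoid, L = μ₀μᵣN²A/ℓ.
L = (4π×10⁻⁷)(2360)(4260)²(2.481×10^-3)/(0.266 m) = 501.9 H.

L ≈ 502 H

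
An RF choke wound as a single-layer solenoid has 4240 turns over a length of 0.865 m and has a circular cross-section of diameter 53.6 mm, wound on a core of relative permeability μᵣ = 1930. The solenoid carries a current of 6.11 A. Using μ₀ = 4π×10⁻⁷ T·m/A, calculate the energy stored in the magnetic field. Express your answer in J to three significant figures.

U ≈ 2120 J

A = π(d/2)² = π(2.680×10^-2 m)² = 2.256×10^-3 m².
L = μ₀μᵣN²A/ℓ = (4π×10⁻⁷)(1930)(4240)²(2.256×10^-3)/(0.865) = 113.7 H.
U = ½LI² = ½(113.7)(6.11)² = 2.123×10^3 J.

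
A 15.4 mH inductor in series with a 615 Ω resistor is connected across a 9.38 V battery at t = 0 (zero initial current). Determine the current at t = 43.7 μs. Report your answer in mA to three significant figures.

I ≈ 12.6 mA

τ = L/R = 1.540×10^-2/615 = 2.504×10^-5 s; final current I_∞ = ε/R = 9.38/615 = 1.525×10^-2 A.
I(t) = I_∞(1 − e^(−t/τ)) with t/τ = 1.745.
I = (1.525×10^-2)(1 − e^(−1.745)) = 1.259×10^-2 A.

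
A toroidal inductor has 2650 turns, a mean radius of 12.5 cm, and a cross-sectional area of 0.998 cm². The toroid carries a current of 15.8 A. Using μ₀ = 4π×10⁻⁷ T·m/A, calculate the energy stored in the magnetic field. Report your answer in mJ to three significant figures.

U ≈ 140 mJ

L = μ₀N²A/(2πR) = (4π×10⁻⁷)(2650)²(9.980×10^-5)/(2π×0.125) = 1.121×10^-3 H.
U = ½LI² = ½(1.121×10^-3)(15.8)² = 0.14 J.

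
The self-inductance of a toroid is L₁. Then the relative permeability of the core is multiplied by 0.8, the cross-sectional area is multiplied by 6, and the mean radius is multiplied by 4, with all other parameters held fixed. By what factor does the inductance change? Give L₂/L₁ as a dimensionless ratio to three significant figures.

L₂/L₁ = 1.20

For a toroid, L ∝ μᵣN²A/R.
L₂/L₁ = (0.8) × (6) × (4)^-1 = 1.20.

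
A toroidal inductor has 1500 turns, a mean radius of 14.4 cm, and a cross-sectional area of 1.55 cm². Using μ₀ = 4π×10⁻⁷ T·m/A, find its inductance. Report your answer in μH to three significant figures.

L ≈ 484 μH

For a thin toroid, L = μ₀N²A/(2πR).
L = (4π×10⁻⁷)(1500)²(1.550×10^-4) / (2π×0.144 m) = 4.844×10^-4 H.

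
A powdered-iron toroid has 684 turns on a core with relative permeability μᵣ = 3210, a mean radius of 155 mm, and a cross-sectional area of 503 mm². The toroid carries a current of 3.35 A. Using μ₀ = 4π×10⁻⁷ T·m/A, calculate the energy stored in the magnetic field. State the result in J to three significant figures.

L = μ₀μᵣN²A/(2πR) = (4π×10⁻⁷)(3210)(684)²(5.030×10^-4)/(2π×0.155) = 0.9747 H.
U = ½LI² = ½(0.9747)(3.35)² = 5.469 J.

U ≈ 5.47 J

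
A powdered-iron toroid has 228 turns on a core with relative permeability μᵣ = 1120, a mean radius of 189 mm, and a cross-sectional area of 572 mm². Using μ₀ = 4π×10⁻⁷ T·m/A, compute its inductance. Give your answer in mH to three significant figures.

L ≈ 35.2 mH

For a thin toroid, L = μ₀μᵣN²A/(2πR).
L = (4π×10⁻⁷)(1120)(228)²(5.720×10^-4) / (2π×0.189 m) = 3.524×10^-2 H.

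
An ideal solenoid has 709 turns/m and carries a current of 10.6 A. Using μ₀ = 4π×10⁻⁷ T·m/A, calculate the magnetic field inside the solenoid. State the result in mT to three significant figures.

B ≈ 9.44 mT

Inside a long solenoid, B = μ₀nI.
B = (4π×10⁻⁷)(709 m⁻¹)(10.6 A) = 9.444×10^-3 T.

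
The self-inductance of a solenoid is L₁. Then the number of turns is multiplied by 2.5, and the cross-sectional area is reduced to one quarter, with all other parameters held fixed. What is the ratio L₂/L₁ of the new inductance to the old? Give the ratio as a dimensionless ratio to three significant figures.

L₂/L₁ = 1.56

For a solenoid, L ∝ μᵣN²A/ℓ.
L₂/L₁ = (2.5)^2 × (0.25) = 1.56.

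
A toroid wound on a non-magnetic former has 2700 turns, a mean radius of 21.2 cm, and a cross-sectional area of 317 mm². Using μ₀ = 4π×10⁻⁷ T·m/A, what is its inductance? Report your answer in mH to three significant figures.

For a thin toroid, L = μ₀N²A/(2πR).
L = (4π×10⁻⁷)(2700)²(3.170×10^-4) / (2π×0.212 m) = 2.180×10^-3 H.

L ≈ 2.18 mH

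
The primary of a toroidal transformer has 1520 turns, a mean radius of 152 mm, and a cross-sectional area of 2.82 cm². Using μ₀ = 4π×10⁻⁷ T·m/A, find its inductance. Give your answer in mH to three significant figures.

For a thin toroid, L = μ₀N²A/(2πR).
L = (4π×10⁻⁷)(1520)²(2.820×10^-4) / (2π×0.152 m) = 8.573×10^-4 H.

L ≈ 0.857 mH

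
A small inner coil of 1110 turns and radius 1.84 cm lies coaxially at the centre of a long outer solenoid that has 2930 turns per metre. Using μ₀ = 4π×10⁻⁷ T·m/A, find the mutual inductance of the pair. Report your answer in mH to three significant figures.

M ≈ 4.35 mH

The outer solenoid produces a uniform field B₁ = μ₀n₁I₁ across the inner coil,
so the flux linkage is N₂Φ = N₂B₁A₂ = μ₀n₁N₂A₂·I₁, giving M = μ₀n₁N₂A₂.
A₂ = πr² = π(1.840×10^-2 m)² = 1.064×10^-3 m².
M = (4π×10⁻⁷)(2930)(1110)(1.064×10^-3) = 4.347×10^-3 H.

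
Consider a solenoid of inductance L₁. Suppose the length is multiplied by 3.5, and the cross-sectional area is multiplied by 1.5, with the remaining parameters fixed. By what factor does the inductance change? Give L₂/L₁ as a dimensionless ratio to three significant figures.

L₂/L₁ = 0.429

For a solenoid, L ∝ μᵣN²A/ℓ.
L₂/L₁ = (3.5)^-1 × (1.5) = 0.429.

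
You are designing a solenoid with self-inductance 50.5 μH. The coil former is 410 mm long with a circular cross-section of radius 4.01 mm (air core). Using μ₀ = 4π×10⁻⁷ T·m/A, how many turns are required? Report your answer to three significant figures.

A = πr² = π(4.010×10^-3 m)² = 5.052×10^-5 m².
From L = μ₀N²A/ℓ, N = √(Lℓ / (μ₀A)).
N = √[(5.050×10^-5)(0.41) / ((4π×10⁻⁷)×5.052×10^-5)] = √(3.262×10^5) ≈ 571.1.

N ≈ 571 turns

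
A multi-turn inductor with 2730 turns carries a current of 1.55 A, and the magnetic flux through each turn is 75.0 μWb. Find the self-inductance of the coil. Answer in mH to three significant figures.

L ≈ 132 mH

Self-inductance is defined by L = NΦ_B/I (flux linkage over current).
L = (2730)(7.500×10^-5 Wb)/(1.55 A) = 0.1321 H.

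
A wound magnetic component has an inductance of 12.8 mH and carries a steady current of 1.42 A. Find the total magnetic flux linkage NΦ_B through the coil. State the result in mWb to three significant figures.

NΦ_B ≈ 18.2 mWb

From L = NΦ_B/I, the flux linkage is NΦ_B = LI.
NΦ_B = (1.280×10^-2 H)(1.42 A) = 1.818×10^-2 Wb.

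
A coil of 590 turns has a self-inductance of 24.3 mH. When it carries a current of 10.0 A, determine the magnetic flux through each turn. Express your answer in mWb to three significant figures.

Φ_B ≈ 0.412 mWb

From L = NΦ_B/I, the flux per turn is Φ_B = LI/N.
Φ_B = (2.430×10^-2 H)(10.0 A)/590 = 4.119×10^-4 Wb.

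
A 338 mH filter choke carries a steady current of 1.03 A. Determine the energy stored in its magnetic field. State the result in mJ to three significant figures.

Stored magnetic energy: U = ½LI².
U = ½(0.338 H)(1.03 A)² = 0.1793 J.

U ≈ 179 mJ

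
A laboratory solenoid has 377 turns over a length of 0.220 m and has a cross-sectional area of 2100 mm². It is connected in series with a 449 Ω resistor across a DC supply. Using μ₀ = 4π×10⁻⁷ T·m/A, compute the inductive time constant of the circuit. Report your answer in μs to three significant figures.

τ ≈ 3.80 μs

A = 2100 mm² = 2.100×10^-3 m².
L = μ₀N²A/ℓ = (4π×10⁻⁷)(377)²(2.100×10^-3)/(0.22) = 1.7049×10^-3 H.
τ = L/R = (1.7049×10^-3)/(449) = 3.797×10^-6 s.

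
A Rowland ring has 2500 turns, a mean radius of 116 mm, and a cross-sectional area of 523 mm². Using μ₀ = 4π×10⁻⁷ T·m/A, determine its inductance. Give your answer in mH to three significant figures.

L ≈ 5.64 mH

For a thin toroid, L = μ₀N²A/(2πR).
L = (4π×10⁻⁷)(2500)²(5.230×10^-4) / (2π×0.116 m) = 5.636×10^-3 H.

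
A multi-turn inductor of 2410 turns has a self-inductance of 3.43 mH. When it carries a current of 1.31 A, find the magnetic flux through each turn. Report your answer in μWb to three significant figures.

Φ_B ≈ 1.86 μWb

From L = NΦ_B/I, the flux per turn is Φ_B = LI/N.
Φ_B = (3.430×10^-3 H)(1.31 A)/2410 = 1.864×10^-6 Wb.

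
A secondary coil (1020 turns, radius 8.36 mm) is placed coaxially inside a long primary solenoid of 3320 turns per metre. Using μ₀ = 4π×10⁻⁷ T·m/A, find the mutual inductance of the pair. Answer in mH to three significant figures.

M ≈ 0.934 mH

The outer solenoid produces a uniform field B₁ = μ₀n₁I₁ across the inner coil,
so the flux linkage is N₂Φ = N₂B₁A₂ = μ₀n₁N₂A₂·I₁, giving M = μ₀n₁N₂A₂.
A₂ = πr² = π(8.360×10^-3 m)² = 2.196×10^-4 m².
M = (4π×10⁻⁷)(3320)(1020)(2.196×10^-4) = 9.344×10^-4 H.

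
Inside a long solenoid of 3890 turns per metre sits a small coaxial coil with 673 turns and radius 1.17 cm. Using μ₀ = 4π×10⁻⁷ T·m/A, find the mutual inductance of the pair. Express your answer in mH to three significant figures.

M ≈ 1.41 mH

The outer solenoid produces a uniform field B₁ = μ₀n₁I₁ across the inner coil,
so the flux linkage is N₂Φ = N₂B₁A₂ = μ₀n₁N₂A₂·I₁, giving M = μ₀n₁N₂A₂.
A₂ = πr² = π(1.170×10^-2 m)² = 4.301×10^-4 m².
M = (4π×10⁻⁷)(3890)(673)(4.301×10^-4) = 1.4148×10^-3 H.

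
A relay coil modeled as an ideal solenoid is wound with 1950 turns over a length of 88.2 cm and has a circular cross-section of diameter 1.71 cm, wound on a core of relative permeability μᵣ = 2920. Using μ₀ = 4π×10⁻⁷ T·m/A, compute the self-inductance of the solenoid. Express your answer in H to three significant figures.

A = π(d/2)² = π(8.550×10^-3 m)² = 2.297×10^-4 m².
For a long solenoid, L = μ₀μᵣN²A/ℓ.
L = (4π×10⁻⁷)(2920)(1950)²(2.297×10^-4)/(0.882 m) = 3.633 H.

L ≈ 3.63 H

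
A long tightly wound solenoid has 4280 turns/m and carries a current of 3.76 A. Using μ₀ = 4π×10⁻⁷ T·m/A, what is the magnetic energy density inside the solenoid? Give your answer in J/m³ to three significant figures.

u ≈ 163 J/m³

B = μ₀nI = (4π×10⁻⁷)(4.280×10^3)(3.76) = 2.022×10^-2 T.
u = B²/(2μ₀) = (2.022×10^-2)²/(2×4π×10⁻⁷) = 162.7 J/m³.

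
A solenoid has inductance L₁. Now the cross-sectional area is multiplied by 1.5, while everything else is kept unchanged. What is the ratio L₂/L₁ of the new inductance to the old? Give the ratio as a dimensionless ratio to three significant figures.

L₂/L₁ = 1.50

For a solenoid, L ∝ μᵣN²A/ℓ.
L₂/L₁ = (1.5) = 1.50.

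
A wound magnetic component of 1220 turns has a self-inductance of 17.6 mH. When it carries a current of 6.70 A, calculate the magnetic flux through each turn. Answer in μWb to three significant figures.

From L = NΦ_B/I, the flux per turn is Φ_B = LI/N.
Φ_B = (1.760×10^-2 H)(6.70 A)/1220 = 9.666×10^-5 Wb.

Φ_B ≈ 96.7 μWb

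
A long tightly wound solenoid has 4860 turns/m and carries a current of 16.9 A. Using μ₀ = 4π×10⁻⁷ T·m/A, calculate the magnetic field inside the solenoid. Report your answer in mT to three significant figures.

B ≈ 103 mT

Inside a long solenoid, B = μ₀nI.
B = (4π×10⁻⁷)(4.860×10^3 m⁻¹)(16.9 A) = 0.1032 T.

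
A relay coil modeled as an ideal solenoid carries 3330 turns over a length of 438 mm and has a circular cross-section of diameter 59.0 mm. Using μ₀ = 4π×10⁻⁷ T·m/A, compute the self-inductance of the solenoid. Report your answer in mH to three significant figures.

L ≈ 87.0 mH

A = π(d/2)² = π(2.950×10^-2 m)² = 2.734×10^-3 m².
For a long solenoid, L = μ₀N²A/ℓ.
L = (4π×10⁻⁷)(3330)²(2.734×10^-3)/(0.438 m) = 8.698×10^-2 H.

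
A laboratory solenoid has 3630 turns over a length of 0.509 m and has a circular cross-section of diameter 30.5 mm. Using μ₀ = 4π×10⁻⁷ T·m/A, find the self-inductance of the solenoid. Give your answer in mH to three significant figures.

A = π(d/2)² = π(1.525×10^-2 m)² = 7.306×10^-4 m².
For a long solenoid, L = μ₀N²A/ℓ.
L = (4π×10⁻⁷)(3630)²(7.306×10^-4)/(0.509 m) = 2.377×10^-2 H.

L ≈ 23.8 mH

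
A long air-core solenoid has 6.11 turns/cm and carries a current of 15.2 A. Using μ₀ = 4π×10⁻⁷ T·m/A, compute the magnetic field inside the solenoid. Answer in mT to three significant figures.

Inside a long solenoid, B = μ₀nI.
B = (4π×10⁻⁷)(611 m⁻¹)(15.2 A) = 1.167×10^-2 T.

B ≈ 11.7 mT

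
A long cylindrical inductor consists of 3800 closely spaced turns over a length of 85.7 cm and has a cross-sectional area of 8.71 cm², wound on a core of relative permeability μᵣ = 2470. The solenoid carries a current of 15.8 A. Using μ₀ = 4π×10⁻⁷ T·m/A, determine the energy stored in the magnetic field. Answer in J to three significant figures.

A = 8.71 cm² = 8.710×10^-4 m².
L = μ₀μᵣN²A/ℓ = (4π×10⁻⁷)(2470)(3800)²(8.710×10^-4)/(0.857) = 45.55 H.
U = ½LI² = ½(45.55)(15.8)² = 5.686×10^3 J.

U ≈ 5690 J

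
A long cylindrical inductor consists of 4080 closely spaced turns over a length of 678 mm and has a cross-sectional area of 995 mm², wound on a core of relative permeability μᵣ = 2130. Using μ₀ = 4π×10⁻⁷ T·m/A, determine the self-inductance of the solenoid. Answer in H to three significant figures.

A = 995 mm² = 9.950×10^-4 m².
For a long solenoid, L = μ₀μᵣN²A/ℓ.
L = (4π×10⁻⁷)(2130)(4080)²(9.950×10^-4)/(0.678 m) = 65.39 H.

L ≈ 65.4 H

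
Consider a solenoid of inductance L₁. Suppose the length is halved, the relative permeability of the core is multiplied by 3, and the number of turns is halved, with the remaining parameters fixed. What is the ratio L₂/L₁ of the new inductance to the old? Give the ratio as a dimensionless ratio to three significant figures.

L₂/L₁ = 1.50

For a solenoid, L ∝ μᵣN²A/ℓ.
L₂/L₁ = (0.5)^-1 × (3) × (0.5)^2 = 1.50.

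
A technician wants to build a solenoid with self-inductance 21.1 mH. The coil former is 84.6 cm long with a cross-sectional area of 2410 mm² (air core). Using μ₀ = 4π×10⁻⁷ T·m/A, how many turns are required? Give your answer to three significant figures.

N ≈ 2430 turns

A = 2410 mm² = 2.410×10^-3 m².
From L = μ₀N²A/ℓ, N = √(Lℓ / (μ₀A)).
N = √[(2.110×10^-2)(0.846) / ((4π×10⁻⁷)×2.410×10^-3)] = √(5.894×10^6) ≈ 2427.8.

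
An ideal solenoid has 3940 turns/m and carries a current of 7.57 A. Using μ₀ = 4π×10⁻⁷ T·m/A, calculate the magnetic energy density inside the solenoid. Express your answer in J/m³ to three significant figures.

B = μ₀nI = (4π×10⁻⁷)(3.940×10^3)(7.57) = 3.748×10^-2 T.
u = B²/(2μ₀) = (3.748×10^-2)²/(2×4π×10⁻⁷) = 558.9 J/m³.

u ≈ 559 J/m³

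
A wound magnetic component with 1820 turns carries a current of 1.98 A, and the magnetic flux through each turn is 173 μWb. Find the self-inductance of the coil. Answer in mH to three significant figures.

Self-inductance is defined by L = NΦ_B/I (flux linkage over current).
L = (1820)(1.730×10^-4 Wb)/(1.98 A) = 0.159 H.

L ≈ 159 mH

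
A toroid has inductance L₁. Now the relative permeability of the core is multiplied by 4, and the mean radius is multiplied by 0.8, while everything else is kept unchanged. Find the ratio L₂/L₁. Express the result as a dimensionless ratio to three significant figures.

For a toroid, L ∝ μᵣN²A/R.
L₂/L₁ = (4) × (0.8)^-1 = 5.00.

L₂/L₁ = 5.00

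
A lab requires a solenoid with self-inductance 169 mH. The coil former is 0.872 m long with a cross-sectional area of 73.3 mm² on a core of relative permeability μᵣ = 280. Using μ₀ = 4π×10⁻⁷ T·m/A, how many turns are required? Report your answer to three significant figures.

A = 73.3 mm² = 7.330×10^-5 m².
From L = μ₀μᵣN²A/ℓ, N = √(Lℓ / (μ₀μᵣA)).
N = √[(0.169)(0.872) / ((4π×10⁻⁷)(280)×7.330×10^-5)] = √(5.714×10^6) ≈ 2390.4.

N ≈ 2390 turns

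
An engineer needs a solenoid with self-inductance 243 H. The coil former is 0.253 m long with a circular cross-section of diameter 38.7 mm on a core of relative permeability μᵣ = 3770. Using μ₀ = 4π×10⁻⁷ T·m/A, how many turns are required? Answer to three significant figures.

N ≈ 3320 turns

A = π(d/2)² = π(1.935×10^-2 m)² = 1.176×10^-3 m².
From L = μ₀μᵣN²A/ℓ, N = √(Lℓ / (μ₀μᵣA)).
N = √[(243)(0.253) / ((4π×10⁻⁷)(3770)×1.176×10^-3)] = √(1.103×10^7) ≈ 3321.5.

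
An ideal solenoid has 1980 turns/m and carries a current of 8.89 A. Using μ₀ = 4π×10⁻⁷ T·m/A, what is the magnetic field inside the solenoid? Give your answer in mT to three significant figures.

B ≈ 22.1 mT

Inside a long solenoid, B = μ₀nI.
B = (4π×10⁻⁷)(1.980×10^3 m⁻¹)(8.89 A) = 2.212×10^-2 T.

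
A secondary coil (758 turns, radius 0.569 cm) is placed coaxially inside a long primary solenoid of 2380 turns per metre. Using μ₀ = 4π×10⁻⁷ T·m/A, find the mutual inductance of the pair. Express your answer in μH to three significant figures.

The outer solenoid produces a uniform field B₁ = μ₀n₁I₁ across the inner coil,
so the flux linkage is N₂Φ = N₂B₁A₂ = μ₀n₁N₂A₂·I₁, giving M = μ₀n₁N₂A₂.
A₂ = πr² = π(5.690×10^-3 m)² = 1.017×10^-4 m².
M = (4π×10⁻⁷)(2380)(758)(1.017×10^-4) = 2.306×10^-4 H.

M ≈ 231 μH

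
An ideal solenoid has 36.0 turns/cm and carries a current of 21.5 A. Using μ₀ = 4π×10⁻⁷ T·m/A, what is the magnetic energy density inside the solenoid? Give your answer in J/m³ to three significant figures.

u ≈ 3760 J/m³

B = μ₀nI = (4π×10⁻⁷)(3.600×10^3)(21.5) = 9.726×10^-2 T.
u = B²/(2μ₀) = (9.726×10^-2)²/(2×4π×10⁻⁷) = 3.764×10^3 J/m³.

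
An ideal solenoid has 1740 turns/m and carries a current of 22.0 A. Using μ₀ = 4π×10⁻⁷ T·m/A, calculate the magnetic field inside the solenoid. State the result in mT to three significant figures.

B ≈ 48.1 mT

Inside a long solenoid, B = μ₀nI.
B = (4π×10⁻⁷)(1.740×10^3 m⁻¹)(22.0 A) = 4.810×10^-2 T.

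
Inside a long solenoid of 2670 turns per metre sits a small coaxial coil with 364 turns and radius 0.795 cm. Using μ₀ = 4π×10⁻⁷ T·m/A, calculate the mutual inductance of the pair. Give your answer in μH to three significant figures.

M ≈ 242 μH

The outer solenoid produces a uniform field B₁ = μ₀n₁I₁ across the inner coil,
so the flux linkage is N₂Φ = N₂B₁A₂ = μ₀n₁N₂A₂·I₁, giving M = μ₀n₁N₂A₂.
A₂ = πr² = π(7.950×10^-3 m)² = 1.986×10^-4 m².
M = (4π×10⁻⁷)(2670)(364)(1.986×10^-4) = 2.42497×10^-4 H.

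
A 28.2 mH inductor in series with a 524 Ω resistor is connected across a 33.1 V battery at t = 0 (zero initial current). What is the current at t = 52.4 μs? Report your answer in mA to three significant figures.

I ≈ 39.3 mA

τ = L/R = 2.820×10^-2/524 = 5.382×10^-5 s; final current I_∞ = ε/R = 33.1/524 = 6.317×10^-2 A.
I(t) = I_∞(1 − e^(−t/τ)) with t/τ = 0.974.
I = (6.317×10^-2)(1 − e^(−0.974)) = 3.931×10^-2 A.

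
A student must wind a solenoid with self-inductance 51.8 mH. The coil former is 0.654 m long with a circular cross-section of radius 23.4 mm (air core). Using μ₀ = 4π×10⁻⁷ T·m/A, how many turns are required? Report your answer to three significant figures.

A = πr² = π(2.340×10^-2 m)² = 1.720×10^-3 m².
From L = μ₀N²A/ℓ, N = √(Lℓ / (μ₀A)).
N = √[(5.180×10^-2)(0.654) / ((4π×10⁻⁷)×1.720×10^-3)] = √(1.567×10^7) ≈ 3958.7.

N ≈ 3960 turns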